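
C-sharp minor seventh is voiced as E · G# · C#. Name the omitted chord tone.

B

C-sharp minor seventh = C#, E, G#, B. The voicing lacks the 7th (minor 7th), B.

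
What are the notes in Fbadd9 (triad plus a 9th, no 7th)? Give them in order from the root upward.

Fbadd9: added-ninth on Fb.
Root: Fb
Major 3rd (3rd): Ab
Perfect 5th (5th): Cb
Major 9th (9th): Gb

Fb – Ab – Cb – Gb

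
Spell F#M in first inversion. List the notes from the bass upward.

A# – C# – F#

F#M = F#–A#–C#; first inversion → third (A#) lowest.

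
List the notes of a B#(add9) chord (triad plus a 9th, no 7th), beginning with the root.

B#(add9): added-ninth on B#.
- root: B#
- major 3rd: D##
- perfect 5th: F##
- major 9th: C##

B# D## F## C##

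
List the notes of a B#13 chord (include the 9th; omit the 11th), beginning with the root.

B#13 is a dominant thirteenth built on B♯.
- root: B♯
- major 3rd: D𝄪
- perfect 5th: F𝄪
- minor 7th: A♯
- major 9th: C𝄪
- major 13th: G𝄪

B♯ D𝄪 F𝄪 A♯ C𝄪 G𝄪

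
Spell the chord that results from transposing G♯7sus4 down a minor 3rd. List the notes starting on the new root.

E♯, A♯, B♯, D♯

Transposed root: G♯ → E♯ (minor 3rd down). So we spell E♯ dominant seventh suspended fourth:
root → E♯
4th (perfect 4th) → A♯
5th (perfect 5th) → B♯
7th (minor 7th) → D♯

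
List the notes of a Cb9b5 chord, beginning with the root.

Cb, Eb, Gbb, Bbb, Db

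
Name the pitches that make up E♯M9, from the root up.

E♯M9 is a major ninth built on E#.
E# — root
G## — major 3rd
B# — perfect 5th
D## — major 7th
F## — major 9th

E#, G##, B#, D##, F##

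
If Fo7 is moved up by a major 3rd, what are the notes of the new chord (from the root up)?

A major 3rd up from F is A, so the new chord is A diminished seventh.
A — root
C — minor 3rd
Eb — diminished 5th
Gb — diminished 7th

A C Eb Gb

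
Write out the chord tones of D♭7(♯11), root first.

D♭, F, A♭, C♭, G

Root D♭, quality dominant seventh sharp eleven:
D♭ — root
F — major 3rd
A♭ — perfect 5th
C♭ — minor 7th
G — augmented 11th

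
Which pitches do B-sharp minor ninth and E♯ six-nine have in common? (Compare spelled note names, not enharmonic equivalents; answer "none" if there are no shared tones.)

B-sharp minor ninth = B-sharp, D-sharp, F-double-sharp, A-sharp, C-double-sharp.
E♯ six-nine = E-sharp, G-double-sharp, B-sharp, C-double-sharp, F-double-sharp.
Shared: B-sharp, F-double-sharp, C-double-sharp.

B-sharp F-double-sharp C-double-sharp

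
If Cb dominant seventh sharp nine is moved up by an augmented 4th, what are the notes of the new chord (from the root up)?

F – A – C – Eb – G#

Transposed root: Cb → F (augmented 4th up). So we spell F dominant seventh sharp nine:
Root: F
Major 3rd (3rd): A
Perfect 5th (5th): C
Minor 7th (7th): Eb
Augmented 9th (9th): G#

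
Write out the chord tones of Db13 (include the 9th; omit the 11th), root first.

Db13 is a dominant thirteenth built on Db.
Root: Db
Major 3rd (3rd): F
Perfect 5th (5th): Ab
Minor 7th (7th): Cb
Major 9th (9th): Eb
Major 13th (13th): Bb

Db – F – Ab – Cb – Eb – Bb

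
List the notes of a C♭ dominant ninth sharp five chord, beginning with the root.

C-flat E-flat G B-double-flat D-flat

Root C-flat, quality dominant ninth sharp five:
root → C-flat
3rd (major 3rd) → E-flat
5th (augmented 5th) → G
7th (minor 7th) → B-double-flat
9th (major 9th) → D-flat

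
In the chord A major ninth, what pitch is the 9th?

B

A major ninth is built on A; its 9th is a major 9th above the root.
A second above A uses the letter B, and the major 9th above A is B.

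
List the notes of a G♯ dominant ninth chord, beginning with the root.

G♯ dominant ninth: dominant ninth on G#.
- root: G#
- major 3rd: B#
- perfect 5th: D#
- minor 7th: F#
- major 9th: A#

G#, B#, D#, F#, A#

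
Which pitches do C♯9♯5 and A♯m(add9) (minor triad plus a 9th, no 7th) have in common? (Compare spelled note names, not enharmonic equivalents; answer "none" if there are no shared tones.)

C# – E#

C♯9♯5: C# E# G## B D#
A♯m(add9): A# C# E# B#
Common to both → C#, E#.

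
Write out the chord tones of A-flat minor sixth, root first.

A-flat minor sixth: minor sixth on A-flat.
- root: A-flat
- minor 3rd: C-flat
- perfect 5th: E-flat
- major 6th: F

A-flat, C-flat, E-flat, F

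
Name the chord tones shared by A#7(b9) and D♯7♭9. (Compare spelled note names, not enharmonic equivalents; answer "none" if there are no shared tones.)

A#

A#7(b9): A# C## E# G# B
D♯7♭9: D# F## A# C# E
Common to both → A#.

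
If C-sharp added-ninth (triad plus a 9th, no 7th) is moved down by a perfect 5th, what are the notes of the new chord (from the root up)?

F#  A#  C#  G#

C# down a perfect 5th → F#. New chord: F# added-ninth.
F# — root
A# — major 3rd
C# — perfect 5th
G# — major 9th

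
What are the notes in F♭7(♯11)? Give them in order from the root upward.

Fb, Ab, Cb, Ebb, Bb

Root Fb, quality dominant seventh sharp eleven:
Fb — root
Ab — major 3rd
Cb — perfect 5th
Ebb — minor 7th
Bb — augmented 11th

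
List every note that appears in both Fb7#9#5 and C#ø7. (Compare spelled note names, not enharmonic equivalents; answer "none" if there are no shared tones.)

G

Fb7#9#5: Fb Ab C Ebb G
C#ø7: C# E G B
Common to both → G.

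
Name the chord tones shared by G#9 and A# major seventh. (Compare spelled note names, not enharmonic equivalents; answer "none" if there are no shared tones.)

G#9 = G#, B#, D#, F#, A#.
A# major seventh = A#, C##, E#, G##.
Shared: A#.

A#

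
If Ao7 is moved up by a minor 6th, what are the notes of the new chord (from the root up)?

A up a minor 6th → F. New chord: F diminished seventh.
F — root
Ab — minor 3rd
Cb — diminished 5th
Ebb — diminished 7th

F – Ab – Cb – Ebb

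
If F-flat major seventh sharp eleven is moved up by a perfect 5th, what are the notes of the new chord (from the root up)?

Fb up a perfect 5th → Cb. New chord: Cb major seventh sharp eleven.
Cb — root
Eb — major 3rd
Gb — perfect 5th
Bb — major 7th
F — augmented 11th

Cb, Eb, Gb, Bb, F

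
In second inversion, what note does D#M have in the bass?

D#M in root position is D♯–F𝄪–A♯.
Second inversion places the fifth in the bass, which is A♯.

A♯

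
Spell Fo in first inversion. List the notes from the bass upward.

Ab  Cb  F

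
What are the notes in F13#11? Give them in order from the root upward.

Root F, quality dominant thirteenth sharp eleven:
root → F
3rd (major 3rd) → A
5th (perfect 5th) → C
7th (minor 7th) → Eb
9th (major 9th) → G
11th (augmented 11th) → B
13th (major 13th) → D

F – A – C – Eb – G – B – D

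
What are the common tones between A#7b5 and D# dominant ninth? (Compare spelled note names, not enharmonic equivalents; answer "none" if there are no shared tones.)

A#

A#7b5: A# C## E G#
D# dominant ninth: D# F## A# C# E#
Common to both → A#.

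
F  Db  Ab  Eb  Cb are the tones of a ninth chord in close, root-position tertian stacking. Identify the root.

Db

Arranged so that each adjacent pair is a third by letter name: Db – F – Ab – Cb – Eb.
The bottom of that stack, Db, is the root (this is Db dominant ninth).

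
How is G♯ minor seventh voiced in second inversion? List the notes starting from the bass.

D♯ – F♯ – G♯ – B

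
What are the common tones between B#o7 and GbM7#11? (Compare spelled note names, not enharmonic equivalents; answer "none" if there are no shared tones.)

none

B#o7: B# D# F# A
GbM7#11: Gb Bb Db F C
Common to both → none.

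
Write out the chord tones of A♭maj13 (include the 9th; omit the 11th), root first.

Ab, C, Eb, G, Bb, F

Root Ab, quality major thirteenth:
Root: Ab
Major 3rd (3rd): C
Perfect 5th (5th): Eb
Major 7th (7th): G
Major 9th (9th): Bb
Major 13th (13th): F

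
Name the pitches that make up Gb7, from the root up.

Gb – Bb – Db – Fb

Gb7: dominant seventh on Gb.
root → Gb
3rd (major 3rd) → Bb
5th (perfect 5th) → Db
7th (minor 7th) → Fb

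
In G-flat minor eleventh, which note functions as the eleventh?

Root of G-flat minor eleventh = G-flat. The 11th is a perfect 11th: G-flat up a perfect 11th → C-flat.

C-flat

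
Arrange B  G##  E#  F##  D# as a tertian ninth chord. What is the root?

E#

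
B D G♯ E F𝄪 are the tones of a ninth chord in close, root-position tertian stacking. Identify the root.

Stacking in thirds gives E – G♯ – B – D – F𝄪, so E is the root — E dominant seventh sharp nine.

E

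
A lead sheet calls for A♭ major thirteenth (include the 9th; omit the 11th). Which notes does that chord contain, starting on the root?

A♭ major thirteenth is a major thirteenth built on A-flat.
root → A-flat
3rd (major 3rd) → C
5th (perfect 5th) → E-flat
7th (major 7th) → G
9th (major 9th) → B-flat
13th (major 13th) → F

A-flat – C – E-flat – G – B-flat – F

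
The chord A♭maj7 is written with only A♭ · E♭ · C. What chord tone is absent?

A♭maj7 = A♭, C, E♭, G. The voicing lacks the 7th (major 7th), G.

G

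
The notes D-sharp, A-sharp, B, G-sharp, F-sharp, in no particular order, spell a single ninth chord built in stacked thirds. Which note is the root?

Stacking in thirds gives G-sharp – B – D-sharp – F-sharp – A-sharp, so G-sharp is the root — G-sharp minor ninth.

G-sharp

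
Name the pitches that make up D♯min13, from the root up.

D♯, F♯, A♯, C♯, E♯, G♯, B♯

Root D♯, quality minor thirteenth:
root → D♯
3rd (minor 3rd) → F♯
5th (perfect 5th) → A♯
7th (minor 7th) → C♯
9th (major 9th) → E♯
11th (perfect 11th) → G♯
13th (major 13th) → B♯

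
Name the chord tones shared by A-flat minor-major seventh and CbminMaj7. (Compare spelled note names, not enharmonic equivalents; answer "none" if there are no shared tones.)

A-flat minor-major seventh = Ab, Cb, Eb, G.
CbminMaj7 = Cb, Ebb, Gb, Bb.
Shared: Cb.

Cb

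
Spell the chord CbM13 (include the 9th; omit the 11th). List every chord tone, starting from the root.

CbM13: major thirteenth on Cb.
- root: Cb
- major 3rd: Eb
- perfect 5th: Gb
- major 7th: Bb
- major 9th: Db
- major 13th: Ab

Cb Eb Gb Bb Db Ab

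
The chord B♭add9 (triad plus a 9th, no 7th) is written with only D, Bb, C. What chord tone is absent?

The full B♭add9 chord is Bb, D, F, C.
Comparing with the voicing, the perfect 5th (5th) — F — is absent.

F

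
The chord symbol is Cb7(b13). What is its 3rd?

Cb7(b13) is built on Cb; its 3rd is a major 3rd above the root.
A third above C uses the letter E, and the major 3rd above Cb is Eb.

Eb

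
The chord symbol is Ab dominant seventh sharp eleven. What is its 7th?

G-flat

Root of Ab dominant seventh sharp eleven = A-flat. The 7th is a minor 7th: A-flat up a minor 7th → G-flat.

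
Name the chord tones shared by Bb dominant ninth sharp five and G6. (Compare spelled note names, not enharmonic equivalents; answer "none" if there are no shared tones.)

D

Bb dominant ninth sharp five = Bb, D, F#, Ab, C.
G6 = G, B, D, E.
Shared: D.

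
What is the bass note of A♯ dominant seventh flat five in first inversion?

C-double-sharp

A♯ dominant seventh flat five in root position is A-sharp–C-double-sharp–E–G-sharp.
First inversion places the third in the bass, which is C-double-sharp.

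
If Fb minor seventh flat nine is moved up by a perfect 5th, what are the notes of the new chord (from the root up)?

F-flat up a perfect 5th → C-flat. New chord: C-flat minor seventh flat nine.
Root: C-flat
Minor 3rd (3rd): E-double-flat
Perfect 5th (5th): G-flat
Minor 7th (7th): B-double-flat
Minor 9th (9th): D-double-flat

C-flat – E-double-flat – G-flat – B-double-flat – D-double-flat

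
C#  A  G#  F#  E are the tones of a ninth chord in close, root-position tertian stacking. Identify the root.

Arranged so that each adjacent pair is a third by letter name: F# – A – C# – E – G#.
The bottom of that stack, F#, is the root (this is F# minor ninth).

F#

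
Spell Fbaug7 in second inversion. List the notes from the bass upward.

C  Ebb  Fb  Ab

In root position, Fbaug7 is Fb–Ab–C–Ebb.
Second inversion puts the fifth (C) in the bass.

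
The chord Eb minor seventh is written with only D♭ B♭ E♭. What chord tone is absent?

The full Eb minor seventh chord is E♭, G♭, B♭, D♭.
Comparing with the voicing, the minor 3rd (3rd) — G♭ — is absent.

G♭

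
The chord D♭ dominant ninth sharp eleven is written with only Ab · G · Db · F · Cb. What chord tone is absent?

Eb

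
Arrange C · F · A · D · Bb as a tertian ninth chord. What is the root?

Bb

Arranged so that each adjacent pair is a third by letter name: Bb – D – F – A – C.
The bottom of that stack, Bb, is the root (this is Bb major ninth).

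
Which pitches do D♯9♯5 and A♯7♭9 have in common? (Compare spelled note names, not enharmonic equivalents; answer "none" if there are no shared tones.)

D♯9♯5: D# F## A## C# E#
A♯7♭9: A# C## E# G# B
Common to both → E#.

E#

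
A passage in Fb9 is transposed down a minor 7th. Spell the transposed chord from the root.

Transposed root: F♭ → G♭ (minor 7th down). So we spell G♭ dominant ninth:
root → G♭
3rd (major 3rd) → B♭
5th (perfect 5th) → D♭
7th (minor 7th) → F♭
9th (major 9th) → A♭

G♭ – B♭ – D♭ – F♭ – A♭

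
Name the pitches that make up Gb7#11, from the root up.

Gb, Bb, Db, Fb, C

Root Gb, quality dominant seventh sharp eleven:
Gb — root
Bb — major 3rd
Db — perfect 5th
Fb — minor 7th
C — augmented 11th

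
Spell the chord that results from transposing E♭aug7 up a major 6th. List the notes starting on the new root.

Eb up a major 6th → C. New chord: C augmented seventh.
Root: C
Major 3rd (3rd): E
Augmented 5th (5th): G#
Minor 7th (7th): Bb

C E G# Bb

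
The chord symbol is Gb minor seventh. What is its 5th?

Gb minor seventh is built on G-flat; its 5th is a perfect 5th above the root.
A fifth above G uses the letter D, and the perfect 5th above G-flat is D-flat.

D-flat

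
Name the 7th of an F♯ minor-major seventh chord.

Root of F♯ minor-major seventh = F#. The 7th is a major 7th: F# up a major 7th → E#.

E#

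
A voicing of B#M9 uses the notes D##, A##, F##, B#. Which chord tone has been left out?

C##

B#M9 = B#, D##, F##, A##, C##. The voicing lacks the 9th (major 9th), C##.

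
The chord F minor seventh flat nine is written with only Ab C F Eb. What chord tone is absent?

Gb

The full F minor seventh flat nine chord is F, Ab, C, Eb, Gb.
Comparing with the voicing, the minor 9th (9th) — Gb — is absent.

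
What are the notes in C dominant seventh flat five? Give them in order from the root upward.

C dominant seventh flat five: dominant seventh flat five on C.
C — root
E — major 3rd
G-flat — diminished 5th
B-flat — minor 7th

C – E – G-flat – B-flat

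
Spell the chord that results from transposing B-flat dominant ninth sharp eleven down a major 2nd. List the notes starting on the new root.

A major 2nd down from B-flat is A-flat, so the new chord is A-flat dominant ninth sharp eleven.
root → A-flat
3rd (major 3rd) → C
5th (perfect 5th) → E-flat
7th (minor 7th) → G-flat
9th (major 9th) → B-flat
11th (augmented 11th) → D

A-flat C E-flat G-flat B-flat D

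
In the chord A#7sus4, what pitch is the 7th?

G#

Root of A#7sus4 = A#. The 7th is a minor 7th: A# up a minor 7th → G#.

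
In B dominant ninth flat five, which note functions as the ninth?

C-sharp

B dominant ninth flat five is built on B; its 9th is a major 9th above the root.
A second above B uses the letter C, and the major 9th above B is C-sharp.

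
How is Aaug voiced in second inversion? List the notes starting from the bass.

E#  A  C#

Aaug = A–C#–E#; second inversion → fifth (E#) lowest.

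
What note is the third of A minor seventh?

C

Root of A minor seventh = A. The 3rd is a minor 3rd: A up a minor 3rd → C.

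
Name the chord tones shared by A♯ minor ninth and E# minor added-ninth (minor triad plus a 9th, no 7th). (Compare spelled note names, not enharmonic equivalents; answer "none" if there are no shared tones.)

E-sharp, G-sharp, B-sharp

A♯ minor ninth = A-sharp, C-sharp, E-sharp, G-sharp, B-sharp.
E# minor added-ninth = E-sharp, G-sharp, B-sharp, F-double-sharp.
Shared: E-sharp, G-sharp, B-sharp.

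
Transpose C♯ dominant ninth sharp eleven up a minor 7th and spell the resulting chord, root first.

A minor 7th up from C-sharp is B, so the new chord is B dominant ninth sharp eleven.
- root: B
- major 3rd: D-sharp
- perfect 5th: F-sharp
- minor 7th: A
- major 9th: C-sharp
- augmented 11th: E-sharp

B  D-sharp  F-sharp  A  C-sharp  E-sharp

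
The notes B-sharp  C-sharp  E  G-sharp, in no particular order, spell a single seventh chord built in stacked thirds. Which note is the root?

C-sharp

Stacking in thirds gives C-sharp – E – G-sharp – B-sharp, so C-sharp is the root — C-sharp minor-major seventh.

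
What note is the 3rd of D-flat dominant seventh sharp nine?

F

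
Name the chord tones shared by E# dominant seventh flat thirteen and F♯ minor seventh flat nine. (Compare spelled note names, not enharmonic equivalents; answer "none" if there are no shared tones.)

E# dominant seventh flat thirteen = E-sharp, G-double-sharp, B-sharp, D-sharp, C-sharp.
F♯ minor seventh flat nine = F-sharp, A, C-sharp, E, G.
Shared: C-sharp.

C-sharp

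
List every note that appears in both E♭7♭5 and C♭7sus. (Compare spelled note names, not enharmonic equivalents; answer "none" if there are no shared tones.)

Bbb

E♭7♭5: Eb G Bbb Db
C♭7sus: Cb Fb Gb Bbb
Common to both → Bbb.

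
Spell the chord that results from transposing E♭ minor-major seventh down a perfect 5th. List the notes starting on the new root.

Transposed root: Eb → Ab (perfect 5th down). So we spell Ab minor-major seventh:
- root: Ab
- minor 3rd: Cb
- perfect 5th: Eb
- major 7th: G

Ab, Cb, Eb, G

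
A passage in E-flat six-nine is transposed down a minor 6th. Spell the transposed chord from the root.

E-flat down a minor 6th → G. New chord: G six-nine.
root → G
3rd (major 3rd) → B
5th (perfect 5th) → D
6th (major 6th) → E
9th (major 9th) → A

G – B – D – E – A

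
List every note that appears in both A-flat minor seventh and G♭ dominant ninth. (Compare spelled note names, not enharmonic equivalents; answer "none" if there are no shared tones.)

Ab, Gb

A-flat minor seventh = Ab, Cb, Eb, Gb.
G♭ dominant ninth = Gb, Bb, Db, Fb, Ab.
Shared: Ab, Gb.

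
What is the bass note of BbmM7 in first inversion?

Db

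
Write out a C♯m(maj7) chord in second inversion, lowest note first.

G♯ – B♯ – C♯ – E

C♯m(maj7) = C♯–E–G♯–B♯; second inversion → fifth (G♯) lowest.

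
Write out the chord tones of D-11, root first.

D-11: minor eleventh on D.
root → D
3rd (minor 3rd) → F
5th (perfect 5th) → A
7th (minor 7th) → C
9th (major 9th) → E
11th (perfect 11th) → G

D – F – A – C – E – G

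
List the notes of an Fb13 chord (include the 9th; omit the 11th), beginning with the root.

Fb13: dominant thirteenth on Fb.
Fb — root
Ab — major 3rd
Cb — perfect 5th
Ebb — minor 7th
Gb — major 9th
Db — major 13th

Fb, Ab, Cb, Ebb, Gb, Db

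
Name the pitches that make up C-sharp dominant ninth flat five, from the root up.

C-sharp E-sharp G B D-sharp

Root C-sharp, quality dominant ninth flat five:
Root: C-sharp
Major 3rd (3rd): E-sharp
Diminished 5th (5th): G
Minor 7th (7th): B
Major 9th (9th): D-sharp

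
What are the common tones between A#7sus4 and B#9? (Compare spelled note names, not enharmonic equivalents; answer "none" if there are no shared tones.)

A#

A#7sus4: A# D# E# G#
B#9: B# D## F## A# C##
Common to both → A#.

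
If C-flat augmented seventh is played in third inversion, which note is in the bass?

B-double-flat

C-flat augmented seventh in root position is C-flat–E-flat–G–B-double-flat.
Third inversion places the seventh in the bass, which is B-double-flat.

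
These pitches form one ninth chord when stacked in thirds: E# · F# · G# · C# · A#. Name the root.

F#

Stacking in thirds gives F# – A# – C# – E# – G#, so F# is the root — F# major ninth.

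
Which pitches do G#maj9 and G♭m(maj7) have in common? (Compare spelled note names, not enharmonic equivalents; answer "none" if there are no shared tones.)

G#maj9 = G#, B#, D#, F##, A#.
G♭m(maj7) = Gb, Bbb, Db, F.
Shared: none.

none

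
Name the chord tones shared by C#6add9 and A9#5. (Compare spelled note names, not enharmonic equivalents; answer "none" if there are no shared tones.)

C#6add9: C# E# G# A# D#
A9#5: A C# E# G B
Common to both → C#, E#.

C# – E#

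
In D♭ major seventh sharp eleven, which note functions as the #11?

G

D♭ major seventh sharp eleven is built on D-flat; its 11th is an augmented 11th above the root.
A fourth above D uses the letter G, and the augmented 11th above D-flat is G.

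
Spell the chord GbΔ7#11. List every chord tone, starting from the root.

Gb  Bb  Db  F  C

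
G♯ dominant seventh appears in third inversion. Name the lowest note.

F-sharp

G♯ dominant seventh in root position is G-sharp–B-sharp–D-sharp–F-sharp.
Third inversion places the seventh in the bass, which is F-sharp.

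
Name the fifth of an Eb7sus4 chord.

Bb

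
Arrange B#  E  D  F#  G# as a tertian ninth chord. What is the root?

E

Stacking in thirds gives E – G# – B# – D – F#, so E is the root — E dominant ninth sharp five.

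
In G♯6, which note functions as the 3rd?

B♯

Root of G♯6 = G♯. The 3rd is a major 3rd: G♯ up a major 3rd → B♯.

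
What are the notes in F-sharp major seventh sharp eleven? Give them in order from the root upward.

F#, A#, C#, E#, B#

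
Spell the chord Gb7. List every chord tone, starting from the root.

Gb7: dominant seventh on Gb.
Gb — root
Bb — major 3rd
Db — perfect 5th
Fb — minor 7th

Gb – Bb – Db – Fb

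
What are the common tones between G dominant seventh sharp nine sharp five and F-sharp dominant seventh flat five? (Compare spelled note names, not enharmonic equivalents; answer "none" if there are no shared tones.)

G dominant seventh sharp nine sharp five = G, B, D#, F, A#.
F-sharp dominant seventh flat five = F#, A#, C, E.
Shared: A#.

A#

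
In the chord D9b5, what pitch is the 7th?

C

Root of D9b5 = D. The 7th is a minor 7th: D up a minor 7th → C.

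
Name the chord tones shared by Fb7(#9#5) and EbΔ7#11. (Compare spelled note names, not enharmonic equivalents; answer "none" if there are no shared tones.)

Fb7(#9#5): Fb Ab C Ebb G
EbΔ7#11: Eb G Bb D A
Common to both → G.

G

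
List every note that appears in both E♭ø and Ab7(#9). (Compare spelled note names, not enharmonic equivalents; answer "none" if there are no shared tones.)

Eb – Gb

E♭ø = Eb, Gb, Bbb, Db.
Ab7(#9) = Ab, C, Eb, Gb, B.
Shared: Eb, Gb.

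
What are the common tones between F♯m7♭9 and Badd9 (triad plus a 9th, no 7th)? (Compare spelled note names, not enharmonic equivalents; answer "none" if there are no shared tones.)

F#, C#

F♯m7♭9: F# A C# E G
Badd9: B D# F# C#
Common to both → F#, C#.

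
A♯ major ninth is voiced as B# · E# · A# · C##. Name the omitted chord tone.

G##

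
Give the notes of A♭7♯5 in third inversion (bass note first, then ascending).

Gb – Ab – C – E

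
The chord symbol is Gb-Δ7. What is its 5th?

Db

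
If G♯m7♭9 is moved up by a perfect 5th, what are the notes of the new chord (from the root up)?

A perfect 5th up from G# is D#, so the new chord is D# minor seventh flat nine.
Root: D#
Minor 3rd (3rd): F#
Perfect 5th (5th): A#
Minor 7th (7th): C#
Minor 9th (9th): E

D# F# A# C# E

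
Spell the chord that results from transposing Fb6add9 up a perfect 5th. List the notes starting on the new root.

Transposed root: Fb → Cb (perfect 5th up). So we spell Cb six-nine:
Root: Cb
Major 3rd (3rd): Eb
Perfect 5th (5th): Gb
Major 6th (6th): Ab
Major 9th (9th): Db

Cb, Eb, Gb, Ab, Db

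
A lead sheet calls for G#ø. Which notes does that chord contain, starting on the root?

G♯  B  D  F♯

Root G♯, quality half-diminished seventh:
root → G♯
3rd (minor 3rd) → B
5th (diminished 5th) → D
7th (minor 7th) → F♯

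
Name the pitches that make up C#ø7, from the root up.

C#, E, G, B

C#ø7 is a half-diminished seventh built on C#.
- root: C#
- minor 3rd: E
- diminished 5th: G
- minor 7th: B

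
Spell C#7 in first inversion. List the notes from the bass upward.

C#7 = C#–E#–G#–B; first inversion → third (E#) lowest.

E#, G#, B, C#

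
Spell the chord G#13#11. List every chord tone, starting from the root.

G# – B# – D# – F# – A# – C## – E#

Root G#, quality dominant thirteenth sharp eleven:
Root: G#
Major 3rd (3rd): B#
Perfect 5th (5th): D#
Minor 7th (7th): F#
Major 9th (9th): A#
Augmented 11th (11th): C##
Major 13th (13th): E#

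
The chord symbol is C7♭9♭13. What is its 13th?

Ab

C7♭9♭13 is built on C; its 13th is a minor 13th above the root.
A sixth above C uses the letter A, and the minor 13th above C is Ab.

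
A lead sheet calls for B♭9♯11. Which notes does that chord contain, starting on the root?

Bb  D  F  Ab  C  E

B♭9♯11 is a dominant ninth sharp eleven built on Bb.
- root: Bb
- major 3rd: D
- perfect 5th: F
- minor 7th: Ab
- major 9th: C
- augmented 11th: E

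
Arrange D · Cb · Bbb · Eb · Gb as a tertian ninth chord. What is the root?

Arranged so that each adjacent pair is a third by letter name: Cb – Eb – Gb – Bbb – D.
The bottom of that stack, Cb, is the root (this is Cb dominant seventh sharp nine).

Cb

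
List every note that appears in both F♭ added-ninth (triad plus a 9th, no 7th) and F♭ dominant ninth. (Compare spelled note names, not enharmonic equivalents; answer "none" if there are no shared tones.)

F♭ added-ninth: F-flat A-flat C-flat G-flat
F♭ dominant ninth: F-flat A-flat C-flat E-double-flat G-flat
Common to both → F-flat, A-flat, C-flat, G-flat.

F-flat, A-flat, C-flat, G-flat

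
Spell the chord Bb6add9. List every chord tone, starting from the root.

Bb D F G C

Bb6add9 is a six-nine built on Bb.
Bb — root
D — major 3rd
F — perfect 5th
G — major 6th
C — major 9th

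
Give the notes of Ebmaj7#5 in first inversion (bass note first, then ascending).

G – B – D – Eb

Ebmaj7#5 = Eb–G–B–D; first inversion → third (G) lowest.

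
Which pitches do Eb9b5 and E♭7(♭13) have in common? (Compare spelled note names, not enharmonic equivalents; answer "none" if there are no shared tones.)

E♭, G, D♭

Eb9b5 = E♭, G, B𝄫, D♭, F.
E♭7(♭13) = E♭, G, B♭, D♭, C♭.
Shared: E♭, G, D♭.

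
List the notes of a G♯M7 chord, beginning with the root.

G♯M7 is a major seventh built on G#.
G# — root
B# — major 3rd
D# — perfect 5th
F## — major 7th

G# B# D# F##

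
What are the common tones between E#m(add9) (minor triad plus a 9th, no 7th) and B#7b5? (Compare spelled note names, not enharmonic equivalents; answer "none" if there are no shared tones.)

B#

E#m(add9) = E#, G#, B#, F##.
B#7b5 = B#, D##, F#, A#.
Shared: B#.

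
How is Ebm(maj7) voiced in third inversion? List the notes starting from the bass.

D, Eb, Gb, Bb

In root position, Ebm(maj7) is Eb–Gb–Bb–D.
Third inversion puts the seventh (D) in the bass.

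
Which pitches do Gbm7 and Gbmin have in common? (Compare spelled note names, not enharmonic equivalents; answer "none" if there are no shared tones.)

Gbm7 = Gb, Bbb, Db, Fb.
Gbmin = Gb, Bbb, Db.
Shared: Gb, Bbb, Db.

Gb Bbb Db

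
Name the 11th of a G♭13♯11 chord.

C

Root of G♭13♯11 = Gb. The 11th is an augmented 11th: Gb up an augmented 11th → C.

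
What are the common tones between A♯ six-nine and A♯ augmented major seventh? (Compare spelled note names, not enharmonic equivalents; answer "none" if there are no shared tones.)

A♯ six-nine = A-sharp, C-double-sharp, E-sharp, F-double-sharp, B-sharp.
A♯ augmented major seventh = A-sharp, C-double-sharp, E-double-sharp, G-double-sharp.
Shared: A-sharp, C-double-sharp.

A-sharp, C-double-sharp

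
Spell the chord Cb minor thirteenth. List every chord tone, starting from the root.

Root C-flat, quality minor thirteenth:
root → C-flat
3rd (minor 3rd) → E-double-flat
5th (perfect 5th) → G-flat
7th (minor 7th) → B-double-flat
9th (major 9th) → D-flat
11th (perfect 11th) → F-flat
13th (major 13th) → A-flat

C-flat  E-double-flat  G-flat  B-double-flat  D-flat  F-flat  A-flat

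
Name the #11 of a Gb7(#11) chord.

C

Gb7(#11) is built on Gb; its 11th is an augmented 11th above the root.
A fourth above G uses the letter C, and the augmented 11th above Gb is C.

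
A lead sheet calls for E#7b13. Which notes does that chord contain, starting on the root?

E#, G##, B#, D#, C#

E#7b13: dominant seventh flat thirteen on E#.
E# — root
G## — major 3rd
B# — perfect 5th
D# — minor 7th
C# — minor 13th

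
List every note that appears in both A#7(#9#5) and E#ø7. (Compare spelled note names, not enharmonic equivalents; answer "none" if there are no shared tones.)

A#7(#9#5): A# C## E## G# B##
E#ø7: E# G# B D#
Common to both → G#.

G#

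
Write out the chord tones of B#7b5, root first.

B# – D## – F# – A#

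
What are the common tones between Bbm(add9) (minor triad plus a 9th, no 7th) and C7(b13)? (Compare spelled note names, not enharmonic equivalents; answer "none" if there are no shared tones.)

Bb, C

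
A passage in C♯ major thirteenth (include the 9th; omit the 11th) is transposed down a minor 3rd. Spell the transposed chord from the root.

A-sharp C-double-sharp E-sharp G-double-sharp B-sharp F-double-sharp

Transposed root: C-sharp → A-sharp (minor 3rd down). So we spell A-sharp major thirteenth:
root → A-sharp
3rd (major 3rd) → C-double-sharp
5th (perfect 5th) → E-sharp
7th (major 7th) → G-double-sharp
9th (major 9th) → B-sharp
13th (major 13th) → F-double-sharp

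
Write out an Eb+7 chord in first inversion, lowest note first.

G, B, D♭, E♭

Eb+7 = E♭–G–B–D♭; first inversion → third (G) lowest.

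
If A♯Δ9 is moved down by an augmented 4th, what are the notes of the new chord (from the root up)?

An augmented 4th down from A# is E, so the new chord is E major ninth.
root → E
3rd (major 3rd) → G#
5th (perfect 5th) → B
7th (major 7th) → D#
9th (major 9th) → F#

E  G#  B  D#  F#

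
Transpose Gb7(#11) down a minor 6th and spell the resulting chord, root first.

G♭ down a minor 6th → B♭. New chord: B♭ dominant seventh sharp eleven.
Root: B♭
Major 3rd (3rd): D
Perfect 5th (5th): F
Minor 7th (7th): A♭
Augmented 11th (11th): E

B♭ D F A♭ E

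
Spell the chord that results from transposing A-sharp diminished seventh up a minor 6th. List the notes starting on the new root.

A♯ up a minor 6th → F♯. New chord: F♯ diminished seventh.
root → F♯
3rd (minor 3rd) → A
5th (diminished 5th) → C
7th (diminished 7th) → E♭

F♯ A C E♭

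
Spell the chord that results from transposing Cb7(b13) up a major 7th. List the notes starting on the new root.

Bb, D, F, Ab, Gb

Cb up a major 7th → Bb. New chord: Bb dominant seventh flat thirteen.
- root: Bb
- major 3rd: D
- perfect 5th: F
- minor 7th: Ab
- minor 13th: Gb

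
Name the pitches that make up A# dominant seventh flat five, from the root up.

A# C## E G#

A# dominant seventh flat five is a dominant seventh flat five built on A#.
Root: A#
Major 3rd (3rd): C##
Diminished 5th (5th): E
Minor 7th (7th): G#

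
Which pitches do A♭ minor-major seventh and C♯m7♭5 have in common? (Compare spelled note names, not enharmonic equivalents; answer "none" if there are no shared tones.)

A♭ minor-major seventh = Ab, Cb, Eb, G.
C♯m7♭5 = C#, E, G, B.
Shared: G.

G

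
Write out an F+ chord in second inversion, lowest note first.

C#, F, A

F+ = F–A–C#; second inversion → fifth (C#) lowest.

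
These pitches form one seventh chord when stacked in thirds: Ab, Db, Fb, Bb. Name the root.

Stacking in thirds gives Bb – Db – Fb – Ab, so Bb is the root — Bb half-diminished seventh.

Bb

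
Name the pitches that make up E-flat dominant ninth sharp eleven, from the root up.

Root E-flat, quality dominant ninth sharp eleven:
E-flat — root
G — major 3rd
B-flat — perfect 5th
D-flat — minor 7th
F — major 9th
A — augmented 11th

E-flat G B-flat D-flat F A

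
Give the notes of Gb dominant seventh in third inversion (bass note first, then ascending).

Fb – Gb – Bb – Db

In root position, Gb dominant seventh is Gb–Bb–Db–Fb.
Third inversion puts the seventh (Fb) in the bass.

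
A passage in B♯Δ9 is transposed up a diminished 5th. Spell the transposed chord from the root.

F# – A# – C# – E# – G#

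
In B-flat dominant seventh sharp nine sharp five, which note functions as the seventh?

A-flat

Root of B-flat dominant seventh sharp nine sharp five = B-flat. The 7th is a minor 7th: B-flat up a minor 7th → A-flat.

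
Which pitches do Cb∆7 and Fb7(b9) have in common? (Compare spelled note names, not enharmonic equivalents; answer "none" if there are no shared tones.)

Cb∆7 = Cb, Eb, Gb, Bb.
Fb7(b9) = Fb, Ab, Cb, Ebb, Gbb.
Shared: Cb.

Cb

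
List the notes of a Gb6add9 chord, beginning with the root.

Gb  Bb  Db  Eb  Ab

Gb6add9 is a six-nine built on Gb.
Root: Gb
Major 3rd (3rd): Bb
Perfect 5th (5th): Db
Major 6th (6th): Eb
Major 9th (9th): Ab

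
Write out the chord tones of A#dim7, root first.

Root A#, quality diminished seventh:
root → A#
3rd (minor 3rd) → C#
5th (diminished 5th) → E
7th (diminished 7th) → G

A#, C#, E, G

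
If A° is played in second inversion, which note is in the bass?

Eb

A° = A–C–Eb. Second inversion → fifth in the bass = Eb.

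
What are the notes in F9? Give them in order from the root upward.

Root F, quality dominant ninth:
- root: F
- major 3rd: A
- perfect 5th: C
- minor 7th: Eb
- major 9th: G

F A C Eb G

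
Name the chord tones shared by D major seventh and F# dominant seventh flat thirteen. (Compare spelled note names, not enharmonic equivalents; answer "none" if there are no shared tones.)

D major seventh = D, F#, A, C#.
F# dominant seventh flat thirteen = F#, A#, C#, E, D.
Shared: D, F#, C#.

D  F#  C#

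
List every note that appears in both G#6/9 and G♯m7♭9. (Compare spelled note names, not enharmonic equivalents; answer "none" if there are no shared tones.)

G# D#

G#6/9: G# B# D# E# A#
G♯m7♭9: G# B D# F# A
Common to both → G#, D#.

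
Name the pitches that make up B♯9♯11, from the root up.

Root B#, quality dominant ninth sharp eleven:
root → B#
3rd (major 3rd) → D##
5th (perfect 5th) → F##
7th (minor 7th) → A#
9th (major 9th) → C##
11th (augmented 11th) → E##

B#  D##  F##  A#  C##  E##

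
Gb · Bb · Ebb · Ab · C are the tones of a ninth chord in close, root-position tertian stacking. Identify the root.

Ab

Stacking in thirds gives Ab – C – Ebb – Gb – Bb, so Ab is the root — Ab dominant ninth flat five.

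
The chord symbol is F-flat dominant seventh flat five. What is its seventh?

Ebb

Root of F-flat dominant seventh flat five = Fb. The 7th is a minor 7th: Fb up a minor 7th → Ebb.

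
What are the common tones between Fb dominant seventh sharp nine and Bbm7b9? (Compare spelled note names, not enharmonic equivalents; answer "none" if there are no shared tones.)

Ab Cb

Fb dominant seventh sharp nine: Fb Ab Cb Ebb G
Bbm7b9: Bb Db F Ab Cb
Common to both → Ab, Cb.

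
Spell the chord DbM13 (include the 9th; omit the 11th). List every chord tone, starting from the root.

Db  F  Ab  C  Eb  Bb

DbM13: major thirteenth on Db.
root → Db
3rd (major 3rd) → F
5th (perfect 5th) → Ab
7th (major 7th) → C
9th (major 9th) → Eb
13th (major 13th) → Bb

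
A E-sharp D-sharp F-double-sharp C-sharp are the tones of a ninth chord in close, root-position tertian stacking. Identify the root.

Stacking in thirds gives D-sharp – F-double-sharp – A – C-sharp – E-sharp, so D-sharp is the root — D-sharp dominant ninth flat five.

D-sharp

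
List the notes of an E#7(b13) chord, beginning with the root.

E♯ – G𝄪 – B♯ – D♯ – C♯

Root E♯, quality dominant seventh flat thirteen:
Root: E♯
Major 3rd (3rd): G𝄪
Perfect 5th (5th): B♯
Minor 7th (7th): D♯
Minor 13th (13th): C♯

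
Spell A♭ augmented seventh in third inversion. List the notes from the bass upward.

In root position, A♭ augmented seventh is Ab–C–E–Gb.
Third inversion puts the seventh (Gb) in the bass.

Gb – Ab – C – E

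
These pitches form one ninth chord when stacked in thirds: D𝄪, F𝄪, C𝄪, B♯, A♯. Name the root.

B♯

Stacking in thirds gives B♯ – D𝄪 – F𝄪 – A♯ – C𝄪, so B♯ is the root — B♯ dominant ninth.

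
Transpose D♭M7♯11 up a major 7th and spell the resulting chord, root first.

A major 7th up from Db is C, so the new chord is C major seventh sharp eleven.
C — root
E — major 3rd
G — perfect 5th
B — major 7th
F# — augmented 11th

C, E, G, B, F#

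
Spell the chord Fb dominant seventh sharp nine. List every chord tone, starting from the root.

F-flat A-flat C-flat E-double-flat G

Root F-flat, quality dominant seventh sharp nine:
root → F-flat
3rd (major 3rd) → A-flat
5th (perfect 5th) → C-flat
7th (minor 7th) → E-double-flat
9th (augmented 9th) → G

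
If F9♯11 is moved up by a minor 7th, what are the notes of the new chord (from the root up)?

Eb, G, Bb, Db, F, A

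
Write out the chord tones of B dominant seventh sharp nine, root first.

Root B, quality dominant seventh sharp nine:
Root: B
Major 3rd (3rd): D#
Perfect 5th (5th): F#
Minor 7th (7th): A
Augmented 9th (9th): C##

B D# F# A C##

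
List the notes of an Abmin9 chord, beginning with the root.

Abmin9 is a minor ninth built on Ab.
- root: Ab
- minor 3rd: Cb
- perfect 5th: Eb
- minor 7th: Gb
- major 9th: Bb

Ab, Cb, Eb, Gb, Bb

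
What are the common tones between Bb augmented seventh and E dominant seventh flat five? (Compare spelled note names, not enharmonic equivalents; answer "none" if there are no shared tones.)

Bb augmented seventh: Bb D F# Ab
E dominant seventh flat five: E G# Bb D
Common to both → Bb, D.

Bb D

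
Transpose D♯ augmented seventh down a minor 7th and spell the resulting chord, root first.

A minor 7th down from D# is E#, so the new chord is E# augmented seventh.
root → E#
3rd (major 3rd) → G##
5th (augmented 5th) → B##
7th (minor 7th) → D#

E#  G##  B##  D#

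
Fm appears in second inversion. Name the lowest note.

Fm = F–Ab–C. Second inversion → fifth in the bass = C.

C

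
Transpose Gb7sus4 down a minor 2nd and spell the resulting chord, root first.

Gb down a minor 2nd → F. New chord: F dominant seventh suspended fourth.
Root: F
Perfect 4th (4th): Bb
Perfect 5th (5th): C
Minor 7th (7th): Eb

F Bb C Eb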